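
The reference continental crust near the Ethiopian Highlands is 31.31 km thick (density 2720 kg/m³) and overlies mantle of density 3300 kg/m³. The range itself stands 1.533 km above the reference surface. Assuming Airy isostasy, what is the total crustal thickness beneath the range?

Root depth r = h ρ_c / (ρ_m − ρ_c) = 1.533 km × 2720 / 580 = 7.189 km.
Total thickness = T + h + r = 31.31 km + 1.533 km + 7.189 km = 40 km.

40 km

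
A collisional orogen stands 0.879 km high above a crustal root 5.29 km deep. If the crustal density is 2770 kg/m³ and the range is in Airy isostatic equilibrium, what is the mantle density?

Airy balance: ρ_c h = (ρ_m − ρ_c) r → ρ_m = ρ_c (1 + h/r).
ρ_m = 2770 × (1 + 0.879 km/5.29 km) = 3230 kg/m³.

3230 kg/m³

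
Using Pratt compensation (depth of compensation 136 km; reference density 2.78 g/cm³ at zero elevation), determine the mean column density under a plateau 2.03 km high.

Pratt balance: ρ_ref D = ρ (D + h).
ρ = ρ_ref D/(D + h) = 2.78 × 136 km/(136 km + 2.03 km) = 2.74 g/cm³.

2.74 g/cm³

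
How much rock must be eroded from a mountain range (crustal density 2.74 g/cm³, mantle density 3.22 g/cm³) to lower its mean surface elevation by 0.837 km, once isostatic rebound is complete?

5.61 km

Net drop Δ = e − u = e − e ρ_c/ρ_m = e (ρ_m − ρ_c)/ρ_m.
e = Δ ρ_m/(ρ_m − ρ_c) = 0.837 km × 3.22/0.48 = 5.61 km.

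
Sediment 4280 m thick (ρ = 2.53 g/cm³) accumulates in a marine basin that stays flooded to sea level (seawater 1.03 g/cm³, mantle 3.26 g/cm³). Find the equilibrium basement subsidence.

Submarine loading: the sediment displaces seawater, and the subsidence is in turn flooded, so s (ρ_m − ρ_w) = t (ρ_sed − ρ_w).
s = 4280 m × (2.53 − 1.03) / (3.26 − 1.03) = 2880 m.

2880 m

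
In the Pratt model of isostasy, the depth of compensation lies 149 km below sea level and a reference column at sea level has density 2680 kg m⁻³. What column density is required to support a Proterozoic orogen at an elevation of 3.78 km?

2610 kg m⁻³

Pratt balance: ρ_ref D = ρ (D + h).
ρ = ρ_ref D/(D + h) = 2680 × 149 km/(149 km + 3.78 km) = 2610 kg m⁻³.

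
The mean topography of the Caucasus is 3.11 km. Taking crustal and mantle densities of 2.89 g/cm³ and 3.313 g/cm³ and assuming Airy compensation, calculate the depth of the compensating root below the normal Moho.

21.2 km

Isostatic balance requires: the weight of the topography is balanced by the buoyancy of the root, ρ_c h = (ρ_m − ρ_c) r.
r = h · ρ_c / (ρ_m − ρ_c) = 3.11 km × 2.89 / (3.313 − 2.89) = 21.2 km.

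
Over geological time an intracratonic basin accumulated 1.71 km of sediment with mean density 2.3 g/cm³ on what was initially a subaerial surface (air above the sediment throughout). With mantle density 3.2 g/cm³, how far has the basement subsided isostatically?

Subaerial load: s = t ρ_sed / ρ_m = 1.71 km × 2.3/3.2 = 1.23 km.

1.23 km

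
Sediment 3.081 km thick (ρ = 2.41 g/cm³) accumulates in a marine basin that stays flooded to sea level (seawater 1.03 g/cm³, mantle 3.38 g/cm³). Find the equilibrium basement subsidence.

Submarine loading: the sediment displaces seawater, and the subsidence is in turn flooded, so s (ρ_m − ρ_w) = t (ρ_sed − ρ_w).
s = 3.081 km × (2.41 − 1.03) / (3.38 − 1.03) = 1.81 km.

1.81 km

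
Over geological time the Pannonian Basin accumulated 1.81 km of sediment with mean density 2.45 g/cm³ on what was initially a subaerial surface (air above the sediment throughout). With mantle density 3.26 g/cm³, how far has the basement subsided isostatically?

1.36 km

Subaerial load: s = t ρ_sed / ρ_m = 1.81 km × 2.45/3.26 = 1.36 km.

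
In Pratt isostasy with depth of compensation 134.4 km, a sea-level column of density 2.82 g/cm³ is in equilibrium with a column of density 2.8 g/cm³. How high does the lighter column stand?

0.96 km

ρ_ref D = ρ (D + h) → h = D (ρ_ref − ρ)/ρ.
h = 134.4 km × (2.82 − 2.8)/2.8 = 0.96 km.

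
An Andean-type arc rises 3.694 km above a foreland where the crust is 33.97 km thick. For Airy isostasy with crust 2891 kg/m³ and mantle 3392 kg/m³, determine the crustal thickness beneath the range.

59 km

Root depth r = h ρ_c / (ρ_m − ρ_c) = 3.694 km × 2891 / 501 = 21.32 km.
Total thickness = T + h + r = 33.97 km + 3.694 km + 21.32 km = 59 km.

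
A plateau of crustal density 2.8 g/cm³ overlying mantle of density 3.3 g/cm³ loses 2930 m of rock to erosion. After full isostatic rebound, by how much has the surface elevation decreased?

Rebound u = e ρ_c/ρ_m = 2930 m × 2.8/3.3 = 2486 m.
Net surface drop = e − u = 2930 m − 2486 m = e (ρ_m − ρ_c)/ρ_m = 444 m.

444 m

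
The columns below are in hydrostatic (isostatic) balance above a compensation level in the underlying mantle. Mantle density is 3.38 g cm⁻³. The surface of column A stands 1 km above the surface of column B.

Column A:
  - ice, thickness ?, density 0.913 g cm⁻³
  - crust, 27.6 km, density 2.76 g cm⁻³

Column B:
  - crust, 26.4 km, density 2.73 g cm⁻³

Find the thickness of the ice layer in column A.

1.39 km

Take the compensation level at the base of the deeper column (depth z_c below the surface of column A) and equate Σ ρ_i t_i down to z_c; mantle fills any gap and the z_c terms cancel.
Column A: x×0.913 + 27.6×2.76 + (z_c − 27.6 − x)×3.38
Column B: 1×0 + 26.4×2.73 + (z_c − 1 − 26.4)×3.38
The z_c×3.38 term appears on both sides and cancels. Collect the known terms of each column as K = Σ(ρt)_known − 3.38 × (depth of known layers): K_A = 76.176 − 3.38×27.6 = −17.112; K_B = 72.072 − 3.38×(1 + 26.4) = −20.54.
Balance: K_A − x×(3.38 − 0.913) = K_B, so x = (K_A − K_B)/(3.38 − 0.913) = 3.428/2.467 = 1.39 km.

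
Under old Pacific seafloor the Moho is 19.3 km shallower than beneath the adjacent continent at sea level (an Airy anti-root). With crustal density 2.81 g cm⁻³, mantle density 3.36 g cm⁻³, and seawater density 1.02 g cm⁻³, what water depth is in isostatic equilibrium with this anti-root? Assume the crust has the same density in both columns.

Replacing a thickness d of crust by seawater at the top must be balanced by replacing crust with mantle at the base: d (ρ_c − ρ_w) = a (ρ_m − ρ_c).
d = a (ρ_m − ρ_c)/(ρ_c − ρ_w) = 19.3 km × 0.55/1.79 = 5.93 km.

5.93 km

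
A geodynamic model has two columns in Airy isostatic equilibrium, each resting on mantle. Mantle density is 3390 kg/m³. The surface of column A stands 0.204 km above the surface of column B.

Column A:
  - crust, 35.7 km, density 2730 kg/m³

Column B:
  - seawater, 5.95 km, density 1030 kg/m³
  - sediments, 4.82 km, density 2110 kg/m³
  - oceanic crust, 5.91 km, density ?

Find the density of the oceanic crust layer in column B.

Take the compensation level at the base of the deeper column (depth z_c below the surface of column A) and equate Σ ρ_i t_i down to z_c; mantle fills any gap and the z_c terms cancel.
Column A: 35.7×2730 + (z_c − 35.7)×3390
Column B: 0.204×0 + 5.95×1030 + 4.82×2110 + 5.91×ρ + (z_c − 0.204 − 16.68)×3390
The z_c×3390 term appears on both sides and cancels. Collect the known terms of each column as K = Σ(ρt)_known − 3390 × (depth of known layers): K_A = 97461 − 3390×35.7 = −23562; K_B = 16298.7 − 3390×(0.204 + 16.68) = −40938.06.
Balance: K_A = K_B + 5.91×ρ, so ρ = (K_A − K_B)/5.91 = 17376.1/5.91 = 2940 kg/m³.

2940 kg/m³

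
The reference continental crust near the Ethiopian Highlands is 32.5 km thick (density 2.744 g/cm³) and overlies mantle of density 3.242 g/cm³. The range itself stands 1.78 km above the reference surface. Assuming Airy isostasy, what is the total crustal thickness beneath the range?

Root depth r = h ρ_c / (ρ_m − ρ_c) = 1.78 km × 2.744 / 0.498 = 9.808 km.
Total thickness = T + h + r = 32.5 km + 1.78 km + 9.808 km = 44.1 km.

44.1 km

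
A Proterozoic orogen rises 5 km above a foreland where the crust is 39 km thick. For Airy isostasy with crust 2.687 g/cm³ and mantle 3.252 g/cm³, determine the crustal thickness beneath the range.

Root depth r = h ρ_c / (ρ_m − ρ_c) = 5 km × 2.687 / 0.565 = 23.78 km.
Total thickness = T + h + r = 39 km + 5 km + 23.78 km = 67.8 km.

67.8 km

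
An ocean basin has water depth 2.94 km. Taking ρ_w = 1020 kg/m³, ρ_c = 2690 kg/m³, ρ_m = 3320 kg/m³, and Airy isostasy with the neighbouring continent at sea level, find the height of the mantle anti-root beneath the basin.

Balancing pressure at the compensation depth: replacing crust with seawater at the top is compensated by replacing crust with mantle at the base: d (ρ_c − ρ_w) = a (ρ_m − ρ_c).
a = d (ρ_c − ρ_w)/(ρ_m − ρ_c) = 2.94 km × 1670/630 = 7.79 km.

7.79 km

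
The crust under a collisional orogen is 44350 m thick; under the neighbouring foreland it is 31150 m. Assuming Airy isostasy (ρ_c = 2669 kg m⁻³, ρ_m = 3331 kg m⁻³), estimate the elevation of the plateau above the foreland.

Excess crust Δ = 44350 m − 31150 m = 13200 m, split between elevation h and root r with h + r = Δ.
Airy balance ρ_c h = (ρ_m − ρ_c) r gives r = h ρ_c/(ρ_m − ρ_c), so h (1 + ρ_c/(ρ_m − ρ_c)) = Δ, i.e. h = Δ (ρ_m − ρ_c)/ρ_m.
h = 13200 m × 662/3331 = 2620 m.

2620 m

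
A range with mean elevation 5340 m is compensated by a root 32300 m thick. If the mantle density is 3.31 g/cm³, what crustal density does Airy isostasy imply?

2.84 g/cm³

ρ_c h = (ρ_m − ρ_c) r → ρ_c (h + r) = ρ_m r → ρ_c = ρ_m r / (h + r).
ρ_c = 3.31 × 32300 m / (5340 m + 32300 m) = 2.84 g/cm³.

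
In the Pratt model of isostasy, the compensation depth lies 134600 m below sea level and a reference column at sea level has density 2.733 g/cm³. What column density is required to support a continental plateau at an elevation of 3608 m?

Pratt balance: ρ_ref D = ρ (D + h).
ρ = ρ_ref D/(D + h) = 2.733 × 134600 m/(134600 m + 3608 m) = 2.66 g/cm³.

2.66 g/cm³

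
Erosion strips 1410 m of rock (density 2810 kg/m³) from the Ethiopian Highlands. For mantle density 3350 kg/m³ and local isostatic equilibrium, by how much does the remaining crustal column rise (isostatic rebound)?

Unloading: uplift u = e ρ_c/ρ_m = 1410 m × 2810/3350 = 1180 m.

1180 m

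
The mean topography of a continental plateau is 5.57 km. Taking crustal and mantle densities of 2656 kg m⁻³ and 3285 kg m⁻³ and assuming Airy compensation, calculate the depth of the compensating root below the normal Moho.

23.5 km

Equating mass per unit area of the two columns: the weight of the topography is balanced by the buoyancy of the root, ρ_c h = (ρ_m − ρ_c) r.
r = h · ρ_c / (ρ_m − ρ_c) = 5.57 km × 2656 / (3285 − 2656) = 23.5 km.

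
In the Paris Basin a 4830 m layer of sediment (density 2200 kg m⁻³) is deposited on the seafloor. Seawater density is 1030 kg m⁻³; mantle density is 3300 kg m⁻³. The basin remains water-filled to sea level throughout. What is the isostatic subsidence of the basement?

2490 m

Submarine loading: the sediment displaces seawater, and the subsidence is in turn flooded, so s (ρ_m − ρ_w) = t (ρ_sed − ρ_w).
s = 4830 m × (2200 − 1030) / (3300 − 1030) = 2490 m.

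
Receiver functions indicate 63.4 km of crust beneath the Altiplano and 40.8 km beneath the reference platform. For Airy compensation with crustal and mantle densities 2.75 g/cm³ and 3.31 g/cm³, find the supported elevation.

Excess crust Δ = 63.4 km − 40.8 km = 22.6 km, split between elevation h and root r with h + r = Δ.
Airy balance ρ_c h = (ρ_m − ρ_c) r gives r = h ρ_c/(ρ_m − ρ_c), so h (1 + ρ_c/(ρ_m − ρ_c)) = Δ, i.e. h = Δ (ρ_m − ρ_c)/ρ_m.
h = 22.6 km × 0.56/3.31 = 3.82 km.

3.82 km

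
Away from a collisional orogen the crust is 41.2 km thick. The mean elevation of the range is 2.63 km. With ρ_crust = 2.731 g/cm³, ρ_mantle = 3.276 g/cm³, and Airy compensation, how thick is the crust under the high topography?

57 km

Root depth r = h ρ_c / (ρ_m − ρ_c) = 2.63 km × 2.731 / 0.545 = 13.18 km.
Total thickness = T + h + r = 41.2 km + 2.63 km + 13.18 km = 57 km.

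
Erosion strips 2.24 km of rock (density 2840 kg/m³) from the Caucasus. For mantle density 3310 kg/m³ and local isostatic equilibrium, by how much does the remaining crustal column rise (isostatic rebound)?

1.92 km

Unloading: uplift u = e ρ_c/ρ_m = 2.24 km × 2840/3310 = 1.92 km.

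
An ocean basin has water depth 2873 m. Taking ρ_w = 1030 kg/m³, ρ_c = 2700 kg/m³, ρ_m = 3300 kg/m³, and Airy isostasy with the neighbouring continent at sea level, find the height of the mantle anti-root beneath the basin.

In Airy isostatic equilibrium: replacing crust with seawater at the top is compensated by replacing crust with mantle at the base: d (ρ_c − ρ_w) = a (ρ_m − ρ_c).
a = d (ρ_c − ρ_w)/(ρ_m − ρ_c) = 2873 m × 1670/600 = 8000 m.

8000 m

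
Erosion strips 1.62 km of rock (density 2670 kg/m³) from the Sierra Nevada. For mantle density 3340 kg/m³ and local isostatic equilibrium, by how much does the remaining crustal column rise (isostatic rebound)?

Unloading: uplift u = e ρ_c/ρ_m = 1.62 km × 2670/3340 = 1.3 km.

1.3 km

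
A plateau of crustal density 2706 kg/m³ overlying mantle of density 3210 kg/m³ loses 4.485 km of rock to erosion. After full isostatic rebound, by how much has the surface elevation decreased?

Rebound u = e ρ_c/ρ_m = 4.485 km × 2706/3210 = 3.781 km.
Net surface drop = e − u = 4.485 km − 3.781 km = e (ρ_m − ρ_c)/ρ_m = 0.704 km.

0.704 km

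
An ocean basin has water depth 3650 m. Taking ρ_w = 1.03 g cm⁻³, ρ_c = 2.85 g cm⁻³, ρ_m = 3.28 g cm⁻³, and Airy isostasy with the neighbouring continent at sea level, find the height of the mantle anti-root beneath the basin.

Isostatic balance requires: replacing crust with seawater at the top is compensated by replacing crust with mantle at the base: d (ρ_c − ρ_w) = a (ρ_m − ρ_c).
a = d (ρ_c − ρ_w)/(ρ_m − ρ_c) = 3650 m × 1.82/0.43 = 15400 m.

15400 m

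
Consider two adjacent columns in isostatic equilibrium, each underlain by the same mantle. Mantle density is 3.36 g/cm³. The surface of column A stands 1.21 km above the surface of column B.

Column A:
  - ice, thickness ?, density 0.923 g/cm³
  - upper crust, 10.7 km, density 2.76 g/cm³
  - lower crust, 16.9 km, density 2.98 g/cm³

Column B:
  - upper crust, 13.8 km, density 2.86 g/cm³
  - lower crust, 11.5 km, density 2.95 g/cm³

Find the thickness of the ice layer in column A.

1.16 km

Take the compensation level at the base of the deeper column (depth z_c below the surface of column A) and equate Σ ρ_i t_i down to z_c; mantle fills any gap and the z_c terms cancel.
Column A: x×0.923 + 10.7×2.76 + 16.9×2.98 + (z_c − 27.6 − x)×3.36
Column B: 1.21×0 + 13.8×2.86 + 11.5×2.95 + (z_c − 1.21 − 25.3)×3.36
The z_c×3.36 term appears on both sides and cancels. Collect the known terms of each column as K = Σ(ρt)_known − 3.36 × (depth of known layers): K_A = 79.894 − 3.36×27.6 = −12.842; K_B = 73.393 − 3.36×(1.21 + 25.3) = −15.6806.
Balance: K_A − x×(3.36 − 0.923) = K_B, so x = (K_A − K_B)/(3.36 − 0.923) = 2.8386/2.437 = 1.16 km.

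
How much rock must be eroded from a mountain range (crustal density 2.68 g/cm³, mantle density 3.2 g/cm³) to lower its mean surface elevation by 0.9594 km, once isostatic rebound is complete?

Net drop Δ = e − u = e − e ρ_c/ρ_m = e (ρ_m − ρ_c)/ρ_m.
e = Δ ρ_m/(ρ_m − ρ_c) = 0.9594 km × 3.2/0.52 = 5.9 km.

5.9 km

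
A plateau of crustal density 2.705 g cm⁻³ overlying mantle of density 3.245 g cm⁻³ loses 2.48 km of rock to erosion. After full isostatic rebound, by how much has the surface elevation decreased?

Rebound u = e ρ_c/ρ_m = 2.48 km × 2.705/3.245 = 2.067 km.
Net surface drop = e − u = 2.48 km − 2.067 km = e (ρ_m − ρ_c)/ρ_m = 0.413 km.

0.413 km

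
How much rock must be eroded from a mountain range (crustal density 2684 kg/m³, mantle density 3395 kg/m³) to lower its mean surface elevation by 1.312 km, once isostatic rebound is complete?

Net drop Δ = e − u = e − e ρ_c/ρ_m = e (ρ_m − ρ_c)/ρ_m.
e = Δ ρ_m/(ρ_m − ρ_c) = 1.312 km × 3395/711 = 6.26 km.

6.26 km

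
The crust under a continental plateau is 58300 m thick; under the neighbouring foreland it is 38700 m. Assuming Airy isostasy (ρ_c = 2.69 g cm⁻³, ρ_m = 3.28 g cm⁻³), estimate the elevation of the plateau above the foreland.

Excess crust Δ = 58300 m − 38700 m = 19600 m, split between elevation h and root r with h + r = Δ.
Airy balance ρ_c h = (ρ_m − ρ_c) r gives r = h ρ_c/(ρ_m − ρ_c), so h (1 + ρ_c/(ρ_m − ρ_c)) = Δ, i.e. h = Δ (ρ_m − ρ_c)/ρ_m.
h = 19600 m × 0.59/3.28 = 3530 m.

3530 m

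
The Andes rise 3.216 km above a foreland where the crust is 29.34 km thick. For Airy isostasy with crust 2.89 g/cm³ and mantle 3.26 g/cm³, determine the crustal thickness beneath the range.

Root depth r = h ρ_c / (ρ_m − ρ_c) = 3.216 km × 2.89 / 0.37 = 25.12 km.
Total thickness = T + h + r = 29.34 km + 3.216 km + 25.12 km = 57.7 km.

57.7 km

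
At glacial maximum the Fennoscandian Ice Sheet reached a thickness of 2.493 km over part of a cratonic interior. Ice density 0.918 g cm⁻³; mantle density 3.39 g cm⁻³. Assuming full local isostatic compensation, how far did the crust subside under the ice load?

0.675 km

For local isostatic compensation: the ice load ρ_ice t is balanced by mantle displaced below, ρ_m s.
s = t ρ_ice / ρ_m = 2.493 km × 0.918/3.39 = 0.675 km.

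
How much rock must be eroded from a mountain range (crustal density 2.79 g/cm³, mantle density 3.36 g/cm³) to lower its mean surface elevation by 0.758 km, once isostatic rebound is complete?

Net drop Δ = e − u = e − e ρ_c/ρ_m = e (ρ_m − ρ_c)/ρ_m.
e = Δ ρ_m/(ρ_m − ρ_c) = 0.758 km × 3.36/0.57 = 4.47 km.

4.47 km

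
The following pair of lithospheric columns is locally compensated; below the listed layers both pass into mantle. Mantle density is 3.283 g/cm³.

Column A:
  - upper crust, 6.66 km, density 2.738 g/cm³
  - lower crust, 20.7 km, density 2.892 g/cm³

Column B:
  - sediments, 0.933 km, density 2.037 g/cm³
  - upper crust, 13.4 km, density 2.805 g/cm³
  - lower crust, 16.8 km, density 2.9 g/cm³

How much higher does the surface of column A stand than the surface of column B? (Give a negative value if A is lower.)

For any compensation level in the mantle, the mantle terms cancel and isostasy reduces to e = (Σt_A − Σt_B) − (Σ(ρt)_A − Σ(ρt)_B) / ρ_m.
Σt_A = 27.36 km; Σt_B = 31.133 km; Σ(ρt)_A = 78.09948; Σ(ρt)_B = 88.207521 (in km·g/cm³).
e = (27.36 − 31.133) − (78.09948 − 88.207521) / 3.283 = −0.694 km.

−0.694 km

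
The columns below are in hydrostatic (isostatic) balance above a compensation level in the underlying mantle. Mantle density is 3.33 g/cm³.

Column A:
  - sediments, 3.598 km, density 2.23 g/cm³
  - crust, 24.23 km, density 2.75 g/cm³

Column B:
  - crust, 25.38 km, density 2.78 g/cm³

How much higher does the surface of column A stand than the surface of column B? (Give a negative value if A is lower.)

For any compensation level in the mantle, the mantle terms cancel and isostasy reduces to e = (Σt_A − Σt_B) − (Σ(ρt)_A − Σ(ρt)_B) / ρ_m.
Σt_A = 27.828 km; Σt_B = 25.38 km; Σ(ρt)_A = 74.65604; Σ(ρt)_B = 70.5564 (in km·g/cm³).
e = (27.828 − 25.38) − (74.65604 − 70.5564) / 3.33 = 1.22 km.

1.22 km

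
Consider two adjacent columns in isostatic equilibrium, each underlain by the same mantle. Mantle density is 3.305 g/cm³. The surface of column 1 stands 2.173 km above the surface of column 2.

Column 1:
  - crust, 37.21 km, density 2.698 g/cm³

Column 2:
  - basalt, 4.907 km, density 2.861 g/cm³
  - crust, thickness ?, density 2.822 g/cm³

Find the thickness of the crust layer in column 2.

27.4 km

Take the compensation level at the base of the deeper column (depth z_c below the surface of column 1) and equate Σ ρ_i t_i down to z_c; mantle fills any gap and the z_c terms cancel.
Column 1: 37.21×2.698 + (z_c − 37.21)×3.305
Column 2: 2.173×0 + 4.907×2.861 + x×2.822 + (z_c − 2.173 − 4.907 − x)×3.305
The z_c×3.305 term appears on both sides and cancels. Collect the known terms of each column as K = Σ(ρt)_known − 3.305 × (depth of known layers): K_1 = 100.39258 − 3.305×37.21 = −22.58647; K_2 = 14.038927 − 3.305×(2.173 + 4.907) = −9.360473.
Balance: K_1 = K_2 − x×(3.305 − 2.822), so x = (K_2 − K_1)/(3.305 − 2.822) = 13.226/0.483 = 27.4 km.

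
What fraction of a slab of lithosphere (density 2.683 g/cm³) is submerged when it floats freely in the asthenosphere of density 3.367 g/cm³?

Submerged fraction = ρ_obj/ρ_fluid = 2.683/3.367 = 79.7%.

79.7%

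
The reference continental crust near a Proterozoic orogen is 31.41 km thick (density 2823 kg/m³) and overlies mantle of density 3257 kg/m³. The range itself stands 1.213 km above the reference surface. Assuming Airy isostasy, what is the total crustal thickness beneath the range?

40.5 km

Root depth r = h ρ_c / (ρ_m − ρ_c) = 1.213 km × 2823 / 434 = 7.89 km.
Total thickness = T + h + r = 31.41 km + 1.213 km + 7.89 km = 40.5 km.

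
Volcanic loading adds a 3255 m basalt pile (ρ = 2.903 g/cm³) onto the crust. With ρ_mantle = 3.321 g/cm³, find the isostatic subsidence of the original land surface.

Subaerial loading: s = t ρ_load / ρ_m.
s = 3255 m × 2.903/3.321 = 2850 m.

2850 m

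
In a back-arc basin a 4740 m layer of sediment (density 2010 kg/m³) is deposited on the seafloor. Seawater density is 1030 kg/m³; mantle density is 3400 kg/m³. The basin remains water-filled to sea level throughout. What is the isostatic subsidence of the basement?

1960 m

Submarine loading: the sediment displaces seawater, and the subsidence is in turn flooded, so s (ρ_m − ρ_w) = t (ρ_sed − ρ_w).
s = 4740 m × (2010 − 1030) / (3400 − 1030) = 1960 m.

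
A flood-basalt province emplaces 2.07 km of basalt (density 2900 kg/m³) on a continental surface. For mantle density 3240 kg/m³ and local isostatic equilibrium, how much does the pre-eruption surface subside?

1.85 km

Subaerial loading: s = t ρ_load / ρ_m.
s = 2.07 km × 2900/3240 = 1.85 km.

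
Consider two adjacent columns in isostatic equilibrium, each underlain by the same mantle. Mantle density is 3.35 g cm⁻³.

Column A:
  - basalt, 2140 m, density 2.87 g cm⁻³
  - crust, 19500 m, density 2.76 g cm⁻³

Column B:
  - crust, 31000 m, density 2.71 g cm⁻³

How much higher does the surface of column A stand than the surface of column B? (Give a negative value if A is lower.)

−2180 m

For any compensation level in the mantle, the mantle terms cancel and isostasy reduces to e = (Σt_A − Σt_B) − (Σ(ρt)_A − Σ(ρt)_B) / ρ_m.
Σt_A = 21640 m; Σt_B = 31000 m; Σ(ρt)_A = 59961.8; Σ(ρt)_B = 84010 (in m·g cm⁻³).
e = (21640 − 31000) − (59961.8 − 84010) / 3.35 = −2180 m.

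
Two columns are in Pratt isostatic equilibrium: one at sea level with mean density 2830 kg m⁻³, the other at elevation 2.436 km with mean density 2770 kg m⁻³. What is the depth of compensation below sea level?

ρ_ref D = ρ (D + h) → D (ρ_ref − ρ) = ρ h.
D = ρ h/(ρ_ref − ρ) = 2770 × 2.436 km/(2830 − 2770) = 112 km.

112 km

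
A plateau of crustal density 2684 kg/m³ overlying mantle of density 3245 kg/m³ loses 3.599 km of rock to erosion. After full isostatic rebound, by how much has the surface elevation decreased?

Rebound u = e ρ_c/ρ_m = 3.599 km × 2684/3245 = 2.977 km.
Net surface drop = e − u = 3.599 km − 2.977 km = e (ρ_m − ρ_c)/ρ_m = 0.622 km.

0.622 km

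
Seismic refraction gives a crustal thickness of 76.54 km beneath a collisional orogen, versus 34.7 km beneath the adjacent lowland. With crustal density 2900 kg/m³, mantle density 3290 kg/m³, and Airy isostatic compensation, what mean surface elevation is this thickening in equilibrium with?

4.96 km

Excess crust Δ = 76.54 km − 34.7 km = 41.84 km, split between elevation h and root r with h + r = Δ.
Airy balance ρ_c h = (ρ_m − ρ_c) r gives r = h ρ_c/(ρ_m − ρ_c), so h (1 + ρ_c/(ρ_m − ρ_c)) = Δ, i.e. h = Δ (ρ_m − ρ_c)/ρ_m.
h = 41.84 km × 390/3290 = 4.96 km.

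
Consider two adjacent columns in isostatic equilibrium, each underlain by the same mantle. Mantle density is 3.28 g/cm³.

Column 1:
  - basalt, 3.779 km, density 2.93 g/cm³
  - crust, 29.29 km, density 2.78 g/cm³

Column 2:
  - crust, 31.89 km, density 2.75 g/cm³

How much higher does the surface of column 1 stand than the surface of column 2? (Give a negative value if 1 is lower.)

For any compensation level in the mantle, the mantle terms cancel and isostasy reduces to e = (Σt_1 − Σt_2) − (Σ(ρt)_1 − Σ(ρt)_2) / ρ_m.
Σt_1 = 33.069 km; Σt_2 = 31.89 km; Σ(ρt)_1 = 92.49867; Σ(ρt)_2 = 87.6975 (in km·g/cm³).
e = (33.069 − 31.89) − (92.49867 − 87.6975) / 3.28 = −0.285 km.

−0.285 km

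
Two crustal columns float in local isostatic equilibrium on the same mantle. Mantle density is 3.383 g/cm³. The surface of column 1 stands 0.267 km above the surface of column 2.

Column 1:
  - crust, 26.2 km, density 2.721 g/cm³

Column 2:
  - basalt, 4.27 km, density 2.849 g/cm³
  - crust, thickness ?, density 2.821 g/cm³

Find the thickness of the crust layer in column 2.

Take the compensation level at the base of the deeper column (depth z_c below the surface of column 1) and equate Σ ρ_i t_i down to z_c; mantle fills any gap and the z_c terms cancel.
Column 1: 26.2×2.721 + (z_c − 26.2)×3.383
Column 2: 0.267×0 + 4.27×2.849 + x×2.821 + (z_c − 0.267 − 4.27 − x)×3.383
The z_c×3.383 term appears on both sides and cancels. Collect the known terms of each column as K = Σ(ρt)_known − 3.383 × (depth of known layers): K_1 = 71.2902 − 3.383×26.2 = −17.3444; K_2 = 12.16523 − 3.383×(0.267 + 4.27) = −3.183441.
Balance: K_1 = K_2 − x×(3.383 − 2.821), so x = (K_2 − K_1)/(3.383 − 2.821) = 14.161/0.562 = 25.2 km.

25.2 km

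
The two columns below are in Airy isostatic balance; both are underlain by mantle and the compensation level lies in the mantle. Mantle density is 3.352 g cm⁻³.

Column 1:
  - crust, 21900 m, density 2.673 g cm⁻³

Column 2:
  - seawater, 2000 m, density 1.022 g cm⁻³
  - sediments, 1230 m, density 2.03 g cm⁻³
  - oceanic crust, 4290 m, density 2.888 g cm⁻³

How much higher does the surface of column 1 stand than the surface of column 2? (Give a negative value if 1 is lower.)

1970 m

For any compensation level in the mantle, the mantle terms cancel and isostasy reduces to e = (Σt_1 − Σt_2) − (Σ(ρt)_1 − Σ(ρt)_2) / ρ_m.
Σt_1 = 21900 m; Σt_2 = 7520 m; Σ(ρt)_1 = 58538.7; Σ(ρt)_2 = 16930.42 (in m·g cm⁻³).
e = (21900 − 7520) − (58538.7 − 16930.42) / 3.352 = 1970 m.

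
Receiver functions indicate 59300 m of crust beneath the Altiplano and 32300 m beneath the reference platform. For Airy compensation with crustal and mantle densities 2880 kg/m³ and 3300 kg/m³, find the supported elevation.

Excess crust Δ = 59300 m − 32300 m = 27000 m, split between elevation h and root r with h + r = Δ.
Airy balance ρ_c h = (ρ_m − ρ_c) r gives r = h ρ_c/(ρ_m − ρ_c), so h (1 + ρ_c/(ρ_m − ρ_c)) = Δ, i.e. h = Δ (ρ_m − ρ_c)/ρ_m.
h = 27000 m × 420/3300 = 3440 m.

3440 m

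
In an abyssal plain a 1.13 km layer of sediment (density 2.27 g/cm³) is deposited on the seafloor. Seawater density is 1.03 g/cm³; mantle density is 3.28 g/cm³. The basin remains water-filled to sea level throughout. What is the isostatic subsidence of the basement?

Submarine loading: the sediment displaces seawater, and the subsidence is in turn flooded, so s (ρ_m − ρ_w) = t (ρ_sed − ρ_w).
s = 1.13 km × (2.27 − 1.03) / (3.28 − 1.03) = 0.623 km.

0.623 km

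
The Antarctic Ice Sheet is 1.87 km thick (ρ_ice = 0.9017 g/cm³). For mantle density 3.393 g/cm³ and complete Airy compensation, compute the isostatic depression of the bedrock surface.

0.497 km

For local isostatic compensation: the ice load ρ_ice t is balanced by mantle displaced below, ρ_m s.
s = t ρ_ice / ρ_m = 1.87 km × 0.9017/3.393 = 0.497 km.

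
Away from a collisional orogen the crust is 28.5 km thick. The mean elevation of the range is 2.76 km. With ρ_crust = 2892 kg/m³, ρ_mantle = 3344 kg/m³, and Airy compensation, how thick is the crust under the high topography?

Root depth r = h ρ_c / (ρ_m − ρ_c) = 2.76 km × 2892 / 452 = 17.66 km.
Total thickness = T + h + r = 28.5 km + 2.76 km + 17.66 km = 48.9 km.

48.9 km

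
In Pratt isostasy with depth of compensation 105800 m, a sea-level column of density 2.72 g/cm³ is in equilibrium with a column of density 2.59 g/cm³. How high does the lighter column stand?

ρ_ref D = ρ (D + h) → h = D (ρ_ref − ρ)/ρ.
h = 105800 m × (2.72 − 2.59)/2.59 = 5310 m.

5310 m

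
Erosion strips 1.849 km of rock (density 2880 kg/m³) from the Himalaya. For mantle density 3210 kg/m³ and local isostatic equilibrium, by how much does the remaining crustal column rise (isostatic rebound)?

Unloading: uplift u = e ρ_c/ρ_m = 1.849 km × 2880/3210 = 1.66 km.

1.66 km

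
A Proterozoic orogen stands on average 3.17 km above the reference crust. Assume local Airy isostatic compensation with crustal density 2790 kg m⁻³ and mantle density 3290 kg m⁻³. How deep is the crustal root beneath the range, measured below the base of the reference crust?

By Archimedes' principle applied to the lithosphere: the weight of the topography is balanced by the buoyancy of the root, ρ_c h = (ρ_m − ρ_c) r.
r = h · ρ_c / (ρ_m − ρ_c) = 3.17 km × 2790 / (3290 − 2790) = 17.7 km.

17.7 km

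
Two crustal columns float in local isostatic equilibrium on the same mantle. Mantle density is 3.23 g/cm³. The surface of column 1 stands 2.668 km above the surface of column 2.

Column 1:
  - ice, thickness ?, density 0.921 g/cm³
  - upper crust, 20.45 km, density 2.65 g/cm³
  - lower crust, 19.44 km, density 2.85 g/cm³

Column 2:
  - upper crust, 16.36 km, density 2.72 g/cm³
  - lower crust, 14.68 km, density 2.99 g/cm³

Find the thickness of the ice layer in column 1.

Take the compensation level at the base of the deeper column (depth z_c below the surface of column 1) and equate Σ ρ_i t_i down to z_c; mantle fills any gap and the z_c terms cancel.
Column 1: x×0.921 + 20.45×2.65 + 19.44×2.85 + (z_c − 39.89 − x)×3.23
Column 2: 2.668×0 + 16.36×2.72 + 14.68×2.99 + (z_c − 2.668 − 31.04)×3.23
The z_c×3.23 term appears on both sides and cancels. Collect the known terms of each column as K = Σ(ρt)_known − 3.23 × (depth of known layers): K_1 = 109.5965 − 3.23×39.89 = −19.2482; K_2 = 88.3924 − 3.23×(2.668 + 31.04) = −20.48444.
Balance: K_1 − x×(3.23 − 0.921) = K_2, so x = (K_1 − K_2)/(3.23 − 0.921) = 1.23624/2.309 = 0.535 km.

0.535 km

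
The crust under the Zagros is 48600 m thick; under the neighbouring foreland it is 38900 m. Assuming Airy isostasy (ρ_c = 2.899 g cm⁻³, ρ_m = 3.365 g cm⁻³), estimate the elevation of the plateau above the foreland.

Excess crust Δ = 48600 m − 38900 m = 9700 m, split between elevation h and root r with h + r = Δ.
Airy balance ρ_c h = (ρ_m − ρ_c) r gives r = h ρ_c/(ρ_m − ρ_c), so h (1 + ρ_c/(ρ_m − ρ_c)) = Δ, i.e. h = Δ (ρ_m − ρ_c)/ρ_m.
h = 9700 m × 0.466/3.365 = 1340 m.

1340 m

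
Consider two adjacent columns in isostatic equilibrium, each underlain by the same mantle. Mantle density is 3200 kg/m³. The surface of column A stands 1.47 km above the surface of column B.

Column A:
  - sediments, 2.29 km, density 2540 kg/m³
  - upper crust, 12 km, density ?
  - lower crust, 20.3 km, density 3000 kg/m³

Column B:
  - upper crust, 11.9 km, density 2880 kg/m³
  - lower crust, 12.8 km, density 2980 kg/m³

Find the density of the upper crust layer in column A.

Take the compensation level at the base of the deeper column (depth z_c below the surface of column A) and equate Σ ρ_i t_i down to z_c; mantle fills any gap and the z_c terms cancel.
Column A: 2.29×2540 + 12×ρ + 20.3×3000 + (z_c − 34.59)×3200
Column B: 1.47×0 + 11.9×2880 + 12.8×2980 + (z_c − 1.47 − 24.7)×3200
The z_c×3200 term appears on both sides and cancels. Collect the known terms of each column as K = Σ(ρt)_known − 3200 × (depth of known layers): K_A = 66716.6 − 3200×34.59 = −43971.4; K_B = 72416 − 3200×(1.47 + 24.7) = −11328.
Balance: K_A + 12×ρ = K_B, so ρ = (K_B − K_A)/12 = 32643.4/12 = 2720 kg/m³.

2720 kg/m³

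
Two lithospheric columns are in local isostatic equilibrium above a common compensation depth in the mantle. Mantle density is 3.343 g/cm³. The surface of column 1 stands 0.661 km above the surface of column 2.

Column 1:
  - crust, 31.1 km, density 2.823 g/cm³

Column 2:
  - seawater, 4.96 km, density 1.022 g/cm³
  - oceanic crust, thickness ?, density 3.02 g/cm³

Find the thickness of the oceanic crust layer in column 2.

Take the compensation level at the base of the deeper column (depth z_c below the surface of column 1) and equate Σ ρ_i t_i down to z_c; mantle fills any gap and the z_c terms cancel.
Column 1: 31.1×2.823 + (z_c − 31.1)×3.343
Column 2: 0.661×0 + 4.96×1.022 + x×3.02 + (z_c − 0.661 − 4.96 − x)×3.343
The z_c×3.343 term appears on both sides and cancels. Collect the known terms of each column as K = Σ(ρt)_known − 3.343 × (depth of known layers): K_1 = 87.7953 − 3.343×31.1 = −16.172; K_2 = 5.06912 − 3.343×(0.661 + 4.96) = −13.721883.
Balance: K_1 = K_2 − x×(3.343 − 3.02), so x = (K_2 − K_1)/(3.343 − 3.02) = 2.45012/0.323 = 7.59 km.

7.59 km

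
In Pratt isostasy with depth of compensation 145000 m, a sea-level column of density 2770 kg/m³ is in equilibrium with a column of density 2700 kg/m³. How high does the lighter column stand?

3760 m

ρ_ref D = ρ (D + h) → h = D (ρ_ref − ρ)/ρ.
h = 145000 m × (2770 − 2700)/2700 = 3760 m.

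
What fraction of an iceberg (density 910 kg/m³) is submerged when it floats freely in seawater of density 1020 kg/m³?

Submerged fraction = ρ_obj/ρ_fluid = 910/1020 = 89.2%.

89.2%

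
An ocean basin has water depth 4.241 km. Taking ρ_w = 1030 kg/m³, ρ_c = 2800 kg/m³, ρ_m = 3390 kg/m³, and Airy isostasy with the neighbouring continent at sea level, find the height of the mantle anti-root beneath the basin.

12.7 km

Balancing pressure at the compensation depth: replacing crust with seawater at the top is compensated by replacing crust with mantle at the base: d (ρ_c − ρ_w) = a (ρ_m − ρ_c).
a = d (ρ_c − ρ_w)/(ρ_m − ρ_c) = 4.241 km × 1770/590 = 12.7 km.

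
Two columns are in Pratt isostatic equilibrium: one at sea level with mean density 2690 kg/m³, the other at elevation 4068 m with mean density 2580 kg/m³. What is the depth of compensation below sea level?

ρ_ref D = ρ (D + h) → D (ρ_ref − ρ) = ρ h.
D = ρ h/(ρ_ref − ρ) = 2580 × 4068 m/(2690 − 2580) = 95400 m.

95400 m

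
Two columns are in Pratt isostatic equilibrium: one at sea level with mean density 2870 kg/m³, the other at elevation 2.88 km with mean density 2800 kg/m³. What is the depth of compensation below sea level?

115 km

ρ_ref D = ρ (D + h) → D (ρ_ref − ρ) = ρ h.
D = ρ h/(ρ_ref − ρ) = 2800 × 2.88 km/(2870 − 2800) = 115 km.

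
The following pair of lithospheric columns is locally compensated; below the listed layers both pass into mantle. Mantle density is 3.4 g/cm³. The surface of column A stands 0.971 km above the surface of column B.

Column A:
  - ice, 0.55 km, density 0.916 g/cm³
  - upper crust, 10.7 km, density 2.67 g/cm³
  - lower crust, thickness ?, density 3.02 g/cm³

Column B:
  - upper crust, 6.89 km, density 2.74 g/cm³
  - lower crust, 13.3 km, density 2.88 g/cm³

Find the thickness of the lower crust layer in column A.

Take the compensation level at the base of the deeper column (depth z_c below the surface of column A) and equate Σ ρ_i t_i down to z_c; mantle fills any gap and the z_c terms cancel.
Column A: 0.55×0.916 + 10.7×2.67 + x×3.02 + (z_c − 11.25 − x)×3.4
Column B: 0.971×0 + 6.89×2.74 + 13.3×2.88 + (z_c − 0.971 − 20.19)×3.4
The z_c×3.4 term appears on both sides and cancels. Collect the known terms of each column as K = Σ(ρt)_known − 3.4 × (depth of known layers): K_A = 29.0728 − 3.4×11.25 = −9.1772; K_B = 57.1826 − 3.4×(0.971 + 20.19) = −14.7648.
Balance: K_A − x×(3.4 − 3.02) = K_B, so x = (K_A − K_B)/(3.4 − 3.02) = 5.5876/0.38 = 14.7 km.

14.7 km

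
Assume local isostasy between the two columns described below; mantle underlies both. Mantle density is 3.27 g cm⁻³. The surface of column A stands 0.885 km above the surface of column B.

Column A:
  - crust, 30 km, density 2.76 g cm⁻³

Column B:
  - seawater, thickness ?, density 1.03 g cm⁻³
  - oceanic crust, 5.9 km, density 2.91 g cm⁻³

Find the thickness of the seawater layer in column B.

4.59 km

Take the compensation level at the base of the deeper column (depth z_c below the surface of column A) and equate Σ ρ_i t_i down to z_c; mantle fills any gap and the z_c terms cancel.
Column A: 30×2.76 + (z_c − 30)×3.27
Column B: 0.885×0 + x×1.03 + 5.9×2.91 + (z_c − 0.885 − 5.9 − x)×3.27
The z_c×3.27 term appears on both sides and cancels. Collect the known terms of each column as K = Σ(ρt)_known − 3.27 × (depth of known layers): K_A = 82.8 − 3.27×30 = −15.3; K_B = 17.169 − 3.27×(0.885 + 5.9) = −5.01795.
Balance: K_A = K_B − x×(3.27 − 1.03), so x = (K_B − K_A)/(3.27 − 1.03) = 10.282/2.24 = 4.59 km.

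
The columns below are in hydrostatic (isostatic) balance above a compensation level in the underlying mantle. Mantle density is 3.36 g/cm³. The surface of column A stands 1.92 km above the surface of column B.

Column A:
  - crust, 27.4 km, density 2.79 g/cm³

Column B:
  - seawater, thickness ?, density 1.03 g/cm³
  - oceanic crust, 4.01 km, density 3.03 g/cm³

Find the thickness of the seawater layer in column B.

3.37 km

Take the compensation level at the base of the deeper column (depth z_c below the surface of column A) and equate Σ ρ_i t_i down to z_c; mantle fills any gap and the z_c terms cancel.
Column A: 27.4×2.79 + (z_c − 27.4)×3.36
Column B: 1.92×0 + x×1.03 + 4.01×3.03 + (z_c − 1.92 − 4.01 − x)×3.36
The z_c×3.36 term appears on both sides and cancels. Collect the known terms of each column as K = Σ(ρt)_known − 3.36 × (depth of known layers): K_A = 76.446 − 3.36×27.4 = −15.618; K_B = 12.1503 − 3.36×(1.92 + 4.01) = −7.7745.
Balance: K_A = K_B − x×(3.36 − 1.03), so x = (K_B − K_A)/(3.36 − 1.03) = 7.8435/2.33 = 3.37 km.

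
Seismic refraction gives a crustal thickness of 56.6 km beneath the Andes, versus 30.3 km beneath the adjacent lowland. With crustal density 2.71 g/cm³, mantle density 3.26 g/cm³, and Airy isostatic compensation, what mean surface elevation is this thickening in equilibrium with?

Excess crust Δ = 56.6 km − 30.3 km = 26.3 km, split between elevation h and root r with h + r = Δ.
Airy balance ρ_c h = (ρ_m − ρ_c) r gives r = h ρ_c/(ρ_m − ρ_c), so h (1 + ρ_c/(ρ_m − ρ_c)) = Δ, i.e. h = Δ (ρ_m − ρ_c)/ρ_m.
h = 26.3 km × 0.55/3.26 = 4.44 km.

4.44 km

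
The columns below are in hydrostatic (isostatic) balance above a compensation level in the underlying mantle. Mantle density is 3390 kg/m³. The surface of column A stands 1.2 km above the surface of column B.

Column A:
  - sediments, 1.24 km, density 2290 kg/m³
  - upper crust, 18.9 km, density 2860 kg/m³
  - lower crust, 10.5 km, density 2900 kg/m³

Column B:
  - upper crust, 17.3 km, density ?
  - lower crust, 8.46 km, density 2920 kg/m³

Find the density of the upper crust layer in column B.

2900 kg/m³

Take the compensation level at the base of the deeper column (depth z_c below the surface of column A) and equate Σ ρ_i t_i down to z_c; mantle fills any gap and the z_c terms cancel.
Column A: 1.24×2290 + 18.9×2860 + 10.5×2900 + (z_c − 30.64)×3390
Column B: 1.2×0 + 17.3×ρ + 8.46×2920 + (z_c − 1.2 − 25.76)×3390
The z_c×3390 term appears on both sides and cancels. Collect the known terms of each column as K = Σ(ρt)_known − 3390 × (depth of known layers): K_A = 87343.6 − 3390×30.64 = −16526; K_B = 24703.2 − 3390×(1.2 + 25.76) = −66691.2.
Balance: K_A = K_B + 17.3×ρ, so ρ = (K_A − K_B)/17.3 = 50165.2/17.3 = 2900 kg/m³.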